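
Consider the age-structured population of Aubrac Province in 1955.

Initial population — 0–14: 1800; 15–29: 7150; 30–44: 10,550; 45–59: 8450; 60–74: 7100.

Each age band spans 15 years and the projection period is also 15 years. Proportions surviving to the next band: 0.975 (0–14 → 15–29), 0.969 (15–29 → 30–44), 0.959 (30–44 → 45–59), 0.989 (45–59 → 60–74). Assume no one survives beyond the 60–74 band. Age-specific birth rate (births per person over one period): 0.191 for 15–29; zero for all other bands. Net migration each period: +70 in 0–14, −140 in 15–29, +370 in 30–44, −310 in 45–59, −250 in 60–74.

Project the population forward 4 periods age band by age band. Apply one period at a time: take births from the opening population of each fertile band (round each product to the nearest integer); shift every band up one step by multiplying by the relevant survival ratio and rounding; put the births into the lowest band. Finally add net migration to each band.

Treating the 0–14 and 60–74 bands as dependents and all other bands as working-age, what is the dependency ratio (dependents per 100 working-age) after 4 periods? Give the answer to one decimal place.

Let band 1 be 0–14 through band 5 = 60–74.
After projecting period 1:
Births: 7150 * 0.191 = 1366
Band 2: 1800 * 0.975 = 1755
Band 3: 7150 * 0.969 = 6928
Band 4: 10550 * 0.959 = 10117
Band 5: 8450 * 0.989 = 8357
Net migration: Band 1 + 70 → 1436; Band 2 − 140 → 1615; Band 3 + 370 → 7298; Band 4 − 310 → 9807; Band 5 − 250 → 8107
Giving 1436 / 1615 / 7298 / 9807 / 8107.
After projecting period 2:
Births: 1615 * 0.191 = 308
Band 2: 1436 * 0.975 = 1400
Band 3: 1615 * 0.969 = 1565
Band 4: 7298 * 0.959 = 6999
Band 5: 9807 * 0.989 = 9699
Net migration: Band 1 + 70 → 378; Band 2 − 140 → 1260; Band 3 + 370 → 1935; Band 4 − 310 → 6689; Band 5 − 250 → 9449
Giving 378 / 1260 / 1935 / 6689 / 9449.
After projecting period 3:
Births: 1260 * 0.191 = 241
Band 2: 378 * 0.975 = 369
Band 3: 1260 * 0.969 = 1221
Band 4: 1935 * 0.959 = 1856
Band 5: 6689 * 0.989 = 6615
Net migration: Band 1 + 70 → 311; Band 2 − 140 → 229; Band 3 + 370 → 1591; Band 4 − 310 → 1546; Band 5 − 250 → 6365
Giving 311 / 229 / 1591 / 1546 / 6365.
After projecting period 4:
Births: 229 * 0.191 = 44
Band 2: 311 * 0.975 = 303
Band 3: 229 * 0.969 = 222
Band 4: 1591 * 0.959 = 1526
Band 5: 1546 * 0.989 = 1529
Net migration: Band 1 + 70 → 114; Band 2 − 140 → 163; Band 3 + 370 → 592; Band 4 − 310 → 1216; Band 5 − 250 → 1279
Giving 114 / 163 / 592 / 1216 / 1279.
Dependents (band 0–14 + band 60–74) = 114 + 1279 = 1393; working-age = 1971; ratio = 1393/1971 × 100 = 70.7

70.7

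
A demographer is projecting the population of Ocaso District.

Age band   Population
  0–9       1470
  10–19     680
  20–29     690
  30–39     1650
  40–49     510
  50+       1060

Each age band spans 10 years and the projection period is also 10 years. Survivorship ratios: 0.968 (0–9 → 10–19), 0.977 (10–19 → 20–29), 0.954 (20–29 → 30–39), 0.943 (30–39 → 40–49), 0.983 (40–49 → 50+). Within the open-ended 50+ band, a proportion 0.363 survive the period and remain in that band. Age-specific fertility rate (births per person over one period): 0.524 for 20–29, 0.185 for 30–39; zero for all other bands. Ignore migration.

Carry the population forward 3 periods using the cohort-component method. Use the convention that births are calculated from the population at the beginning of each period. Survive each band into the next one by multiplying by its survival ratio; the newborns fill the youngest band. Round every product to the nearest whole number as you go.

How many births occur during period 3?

845

Numbering the groups 1..6 from youngest to oldest:
[period 1]
Births: 690 × 0.524 = 362 ; 1650 × 0.185 = 305 → total 667
Group 2: 1470 × 0.968 = 1423
Group 3: 680 × 0.977 = 664
Group 4: 690 × 0.954 = 658
Group 5: 1650 × 0.943 = 1556
Group 6: 510 × 0.983 + 1060 × 0.363 = 501 + 385 = 886
→ [667, 1423, 664, 658, 1556, 886]
[period 2]
Births: 664 × 0.524 = 348 ; 658 × 0.185 = 122 → total 470
Group 2: 667 × 0.968 = 646
Group 3: 1423 × 0.977 = 1390
Group 4: 664 × 0.954 = 633
Group 5: 658 × 0.943 = 620
Group 6: 1556 × 0.983 + 886 × 0.363 = 1530 + 322 = 1852
→ [470, 646, 1390, 633, 620, 1852]
[period 3]
Births: 1390 × 0.524 = 728 ; 633 × 0.185 = 117 → total 845
Group 2: 470 × 0.968 = 455
Group 3: 646 × 0.977 = 631
Group 4: 1390 × 0.954 = 1326
Group 5: 633 × 0.943 = 597
Group 6: 620 × 0.983 + 1852 × 0.363 = 609 + 672 = 1281
→ [845, 455, 631, 1326, 597, 1281]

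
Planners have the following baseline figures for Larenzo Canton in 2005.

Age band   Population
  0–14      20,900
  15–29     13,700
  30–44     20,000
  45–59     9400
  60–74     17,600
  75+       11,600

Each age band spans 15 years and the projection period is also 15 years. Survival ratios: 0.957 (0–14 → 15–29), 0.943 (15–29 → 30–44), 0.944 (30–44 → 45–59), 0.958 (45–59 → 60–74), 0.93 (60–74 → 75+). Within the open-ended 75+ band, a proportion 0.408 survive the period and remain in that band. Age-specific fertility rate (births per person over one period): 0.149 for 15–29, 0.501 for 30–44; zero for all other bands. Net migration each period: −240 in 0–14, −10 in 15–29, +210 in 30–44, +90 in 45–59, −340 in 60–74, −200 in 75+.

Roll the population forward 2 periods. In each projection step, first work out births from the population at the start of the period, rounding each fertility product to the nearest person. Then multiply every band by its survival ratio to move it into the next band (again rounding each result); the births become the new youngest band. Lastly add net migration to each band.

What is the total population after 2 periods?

86385

— Period 1 —
Births: 13700 × 0.149 = 2041 ; 20000 × 0.501 = 10020 ⇒ total 12061
15–29: 20900 × 0.957 = 20001
30–44: 13700 × 0.943 = 12919
45–59: 20000 × 0.944 = 18880
60–74: 9400 × 0.958 = 9005
75+: 17600 × 0.93 + 11600 × 0.408 = 16368 + 4733 = 21101
Net migration: 0–14 − 240 → 11821; 15–29 − 10 → 19991; 30–44 + 210 → 13129; 45–59 + 90 → 18970; 60–74 − 340 → 8665; 75+ − 200 → 20901
End of period: [11821, 19991, 13129, 18970, 8665, 20901]
— Period 2 —
Births: 19991 × 0.149 = 2979 ; 13129 × 0.501 = 6578 ⇒ total 9557
15–29: 11821 × 0.957 = 11313
30–44: 19991 × 0.943 = 18852
45–59: 13129 × 0.944 = 12394
60–74: 18970 × 0.958 = 18173
75+: 8665 × 0.93 + 20901 × 0.408 = 8058 + 8528 = 16586
Net migration: 0–14 − 240 → 9317; 15–29 − 10 → 11303; 30–44 + 210 → 19062; 45–59 + 90 → 12484; 60–74 − 340 → 17833; 75+ − 200 → 16386
End of period: [9317, 11303, 19062, 12484, 17833, 16386]
Total after period 2: 9317 + 11303 + 19062 + 12484 + 17833 + 16386 = 86385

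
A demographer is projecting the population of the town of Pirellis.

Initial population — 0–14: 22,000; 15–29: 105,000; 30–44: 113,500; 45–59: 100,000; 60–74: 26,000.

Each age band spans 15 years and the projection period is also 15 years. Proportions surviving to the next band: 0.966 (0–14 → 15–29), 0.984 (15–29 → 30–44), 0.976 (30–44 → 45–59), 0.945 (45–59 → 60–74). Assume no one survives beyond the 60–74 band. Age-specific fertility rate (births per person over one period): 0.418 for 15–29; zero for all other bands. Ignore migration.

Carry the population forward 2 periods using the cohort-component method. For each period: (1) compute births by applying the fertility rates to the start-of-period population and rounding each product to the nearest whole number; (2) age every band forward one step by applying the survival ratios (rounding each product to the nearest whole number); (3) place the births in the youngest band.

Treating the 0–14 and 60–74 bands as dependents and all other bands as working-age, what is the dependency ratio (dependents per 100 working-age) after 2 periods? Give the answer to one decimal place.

69.2

After projecting period 1:
Births: 105000 × 0.418 = 43890
15–29: 22000 × 0.966 = 21252
30–44: 105000 × 0.984 = 103320
45–59: 113500 × 0.976 = 110776
60–74: 100000 × 0.945 = 94500
Giving 43890 / 21252 / 103320 / 110776 / 94500.
After projecting period 2:
Births: 21252 × 0.418 = 8883
15–29: 43890 × 0.966 = 42398
30–44: 21252 × 0.984 = 20912
45–59: 103320 × 0.976 = 100840
60–74: 110776 × 0.945 = 104683
Giving 8883 / 42398 / 20912 / 100840 / 104683.
Dependents (band 0–14 + band 60–74) = 8883 + 104683 = 113566; working-age = 164150; ratio = 113566/164150 × 100 = 69.2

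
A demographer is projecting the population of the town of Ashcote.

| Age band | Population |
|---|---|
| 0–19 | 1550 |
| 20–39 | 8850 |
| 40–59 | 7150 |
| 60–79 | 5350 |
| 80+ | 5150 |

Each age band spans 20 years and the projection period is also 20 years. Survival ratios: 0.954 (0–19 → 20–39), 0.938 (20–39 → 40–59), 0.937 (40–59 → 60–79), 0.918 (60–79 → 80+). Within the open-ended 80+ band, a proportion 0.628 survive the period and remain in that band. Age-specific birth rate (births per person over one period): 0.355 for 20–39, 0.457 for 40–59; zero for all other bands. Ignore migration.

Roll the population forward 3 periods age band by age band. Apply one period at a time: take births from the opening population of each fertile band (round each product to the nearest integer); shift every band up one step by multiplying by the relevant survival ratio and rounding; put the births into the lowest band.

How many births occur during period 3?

Call the bands 1 to 5, youngest first.
After projecting period 1:
Births: 8850 × 0.355 = 3142  |  7150 × 0.457 = 3268 — total 6410
Band 2: 1550 × 0.954 = 1479
Band 3: 8850 × 0.938 = 8301
Band 4: 7150 × 0.937 = 6700
Band 5: 5350 × 0.918 + 5150 × 0.628 = 4911 + 3234 = 8145
End of period: [6410, 1479, 8301, 6700, 8145]
After projecting period 2:
Births: 1479 × 0.355 = 525  |  8301 × 0.457 = 3794 — total 4319
Band 2: 6410 × 0.954 = 6115
Band 3: 1479 × 0.938 = 1387
Band 4: 8301 × 0.937 = 7778
Band 5: 6700 × 0.918 + 8145 × 0.628 = 6151 + 5115 = 11266
End of period: [4319, 6115, 1387, 7778, 11266]
After projecting period 3:
Births: 6115 × 0.355 = 2171  |  1387 × 0.457 = 634 — total 2805
Band 2: 4319 × 0.954 = 4120
Band 3: 6115 × 0.938 = 5736
Band 4: 1387 × 0.937 = 1300
Band 5: 7778 × 0.918 + 11266 × 0.628 = 7140 + 7075 = 14215
End of period: [2805, 4120, 5736, 1300, 14215]

2805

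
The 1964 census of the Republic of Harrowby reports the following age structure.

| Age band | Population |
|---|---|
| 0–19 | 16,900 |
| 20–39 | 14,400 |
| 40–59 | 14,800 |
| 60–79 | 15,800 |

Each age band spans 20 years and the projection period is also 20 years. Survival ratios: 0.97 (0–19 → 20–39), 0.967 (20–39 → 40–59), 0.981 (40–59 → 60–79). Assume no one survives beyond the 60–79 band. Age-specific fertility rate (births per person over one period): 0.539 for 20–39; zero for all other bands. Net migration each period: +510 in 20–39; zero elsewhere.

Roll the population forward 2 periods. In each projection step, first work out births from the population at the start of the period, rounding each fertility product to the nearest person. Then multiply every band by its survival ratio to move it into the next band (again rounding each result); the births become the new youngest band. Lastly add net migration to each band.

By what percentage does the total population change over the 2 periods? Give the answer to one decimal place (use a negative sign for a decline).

-23.8

After projecting period 1:
Births: 14400 × 0.539 = 7762
20–39: 16900 × 0.97 = 16393
40–59: 14400 × 0.967 = 13925
60–79: 14800 × 0.981 = 14519
Net migration: 20–39 + 510 → 16903
Population now: 0–19=7762, 20–39=16903, 40–59=13925, 60–79=14519
After projecting period 2:
Births: 16903 × 0.539 = 9111
20–39: 7762 × 0.97 = 7529
40–59: 16903 × 0.967 = 16345
60–79: 13925 × 0.981 = 13660
Net migration: 20–39 + 510 → 8039
Population now: 0–19=9111, 20–39=8039, 40–59=16345, 60–79=13660
Total: 61900 → 47155; change = -14745; percentage change = -23.8%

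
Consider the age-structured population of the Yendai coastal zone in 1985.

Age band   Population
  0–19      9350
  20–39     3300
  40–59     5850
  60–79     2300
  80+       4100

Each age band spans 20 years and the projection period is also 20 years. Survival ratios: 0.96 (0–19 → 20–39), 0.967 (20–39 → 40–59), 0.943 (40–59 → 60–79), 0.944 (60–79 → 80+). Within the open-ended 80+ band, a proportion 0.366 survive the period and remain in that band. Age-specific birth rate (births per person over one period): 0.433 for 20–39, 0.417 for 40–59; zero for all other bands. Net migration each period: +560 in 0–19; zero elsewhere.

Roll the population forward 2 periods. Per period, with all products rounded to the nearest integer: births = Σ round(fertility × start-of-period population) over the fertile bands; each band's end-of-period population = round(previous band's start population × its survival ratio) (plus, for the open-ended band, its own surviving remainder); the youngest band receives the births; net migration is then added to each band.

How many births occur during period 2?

Let group 1 be 0–19 through group 5 = 80+.
Period 1.
Births: 3300 * 0.433 = 1429 ; 5850 * 0.417 = 2439 — total 3868
Group 2: 9350 * 0.96 = 8976
Group 3: 3300 * 0.967 = 3191
Group 4: 5850 * 0.943 = 5517
Group 5: 2300 * 0.944 + 4100 * 0.366 = 2171 + 1501 = 3672
Net migration: Group 1 + 560 → 4428
→ [4428, 8976, 3191, 5517, 3672]
Period 2.
Births: 8976 * 0.433 = 3887 ; 3191 * 0.417 = 1331 — total 5218
Group 2: 4428 * 0.96 = 4251
Group 3: 8976 * 0.967 = 8680
Group 4: 3191 * 0.943 = 3009
Group 5: 5517 * 0.944 + 3672 * 0.366 = 5208 + 1344 = 6552
Net migration: Group 1 + 560 → 5778
→ [5778, 4251, 8680, 3009, 6552]

5218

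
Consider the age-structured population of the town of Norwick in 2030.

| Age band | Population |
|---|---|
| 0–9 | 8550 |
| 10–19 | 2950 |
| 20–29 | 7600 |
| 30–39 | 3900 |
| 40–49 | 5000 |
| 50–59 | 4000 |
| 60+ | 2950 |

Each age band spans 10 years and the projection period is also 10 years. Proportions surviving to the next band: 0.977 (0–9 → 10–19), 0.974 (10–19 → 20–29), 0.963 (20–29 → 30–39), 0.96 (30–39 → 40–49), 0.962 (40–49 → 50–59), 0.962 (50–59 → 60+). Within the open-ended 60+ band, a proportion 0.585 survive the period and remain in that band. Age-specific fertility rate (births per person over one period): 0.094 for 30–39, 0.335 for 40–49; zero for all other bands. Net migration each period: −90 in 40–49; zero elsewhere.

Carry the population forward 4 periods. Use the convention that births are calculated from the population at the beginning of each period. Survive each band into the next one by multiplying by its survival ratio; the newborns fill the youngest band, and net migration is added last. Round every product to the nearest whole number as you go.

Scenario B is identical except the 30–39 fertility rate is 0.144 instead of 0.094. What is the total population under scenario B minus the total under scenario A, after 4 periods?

1054

Let group 1 be 0–9 through group 7 = 60+.
Period 1.
Births: 3900 × 0.094 = 367 ; 5000 × 0.335 = 1675 → 2042
Group 2: 8550 × 0.977 = 8353
Group 3: 2950 × 0.974 = 2873
Group 4: 7600 × 0.963 = 7319
Group 5: 3900 × 0.96 = 3744
Group 6: 5000 × 0.962 = 4810
Group 7: 4000 × 0.962 + 2950 × 0.585 = 3848 + 1726 = 5574
Net migration: Group 5 − 90 → 3654
→ [2042, 8353, 2873, 7319, 3654, 4810, 5574]
Period 2.
Births: 7319 × 0.094 = 688 ; 3654 × 0.335 = 1224 → 1912
Group 2: 2042 × 0.977 = 1995
Group 3: 8353 × 0.974 = 8136
Group 4: 2873 × 0.963 = 2767
Group 5: 7319 × 0.96 = 7026
Group 6: 3654 × 0.962 = 3515
Group 7: 4810 × 0.962 + 5574 × 0.585 = 4627 + 3261 = 7888
Net migration: Group 5 − 90 → 6936
→ [1912, 1995, 8136, 2767, 6936, 3515, 7888]
Period 3.
Births: 2767 × 0.094 = 260 ; 6936 × 0.335 = 2324 → 2584
Group 2: 1912 × 0.977 = 1868
Group 3: 1995 × 0.974 = 1943
Group 4: 8136 × 0.963 = 7835
Group 5: 2767 × 0.96 = 2656
Group 6: 6936 × 0.962 = 6672
Group 7: 3515 × 0.962 + 7888 × 0.585 = 3381 + 4614 = 7995
Net migration: Group 5 − 90 → 2566
→ [2584, 1868, 1943, 7835, 2566, 6672, 7995]
Period 4.
Births: 7835 × 0.094 = 736 ; 2566 × 0.335 = 860 → 1596
Group 2: 2584 × 0.977 = 2525
Group 3: 1868 × 0.974 = 1819
Group 4: 1943 × 0.963 = 1871
Group 5: 7835 × 0.96 = 7522
Group 6: 2566 × 0.962 = 2468
Group 7: 6672 × 0.962 + 7995 × 0.585 = 6418 + 4677 = 11095
Net migration: Group 5 − 90 → 7432
→ [1596, 2525, 1819, 1871, 7432, 2468, 11095]
Scenario A total after 4 periods: 28806
Scenario B projection —
Period 1.
Births: 3900 × 0.144 = 562 ; 5000 × 0.335 = 1675 → 2237
Group 2: 8550 × 0.977 = 8353
Group 3: 2950 × 0.974 = 2873
Group 4: 7600 × 0.963 = 7319
Group 5: 3900 × 0.96 = 3744
Group 6: 5000 × 0.962 = 4810
Group 7: 4000 × 0.962 + 2950 × 0.585 = 3848 + 1726 = 5574
Net migration: Group 5 − 90 → 3654
→ [2237, 8353, 2873, 7319, 3654, 4810, 5574]
Period 2.
Births: 7319 × 0.144 = 1054 ; 3654 × 0.335 = 1224 → 2278
Group 2: 2237 × 0.977 = 2186
Group 3: 8353 × 0.974 = 8136
Group 4: 2873 × 0.963 = 2767
Group 5: 7319 × 0.96 = 7026
Group 6: 3654 × 0.962 = 3515
Group 7: 4810 × 0.962 + 5574 × 0.585 = 4627 + 3261 = 7888
Net migration: Group 5 − 90 → 6936
→ [2278, 2186, 8136, 2767, 6936, 3515, 7888]
Period 3.
Births: 2767 × 0.144 = 398 ; 6936 × 0.335 = 2324 → 2722
Group 2: 2278 × 0.977 = 2226
Group 3: 2186 × 0.974 = 2129
Group 4: 8136 × 0.963 = 7835
Group 5: 2767 × 0.96 = 2656
Group 6: 6936 × 0.962 = 6672
Group 7: 3515 × 0.962 + 7888 × 0.585 = 3381 + 4614 = 7995
Net migration: Group 5 − 90 → 2566
→ [2722, 2226, 2129, 7835, 2566, 6672, 7995]
Period 4.
Births: 7835 × 0.144 = 1128 ; 2566 × 0.335 = 860 → 1988
Group 2: 2722 × 0.977 = 2659
Group 3: 2226 × 0.974 = 2168
Group 4: 2129 × 0.963 = 2050
Group 5: 7835 × 0.96 = 7522
Group 6: 2566 × 0.962 = 2468
Group 7: 6672 × 0.962 + 7995 × 0.585 = 6418 + 4677 = 11095
Net migration: Group 5 − 90 → 7432
→ [1988, 2659, 2168, 2050, 7432, 2468, 11095]
Scenario B total after 4 periods: 29860
Difference B − A = 29860 − 28806 = 1054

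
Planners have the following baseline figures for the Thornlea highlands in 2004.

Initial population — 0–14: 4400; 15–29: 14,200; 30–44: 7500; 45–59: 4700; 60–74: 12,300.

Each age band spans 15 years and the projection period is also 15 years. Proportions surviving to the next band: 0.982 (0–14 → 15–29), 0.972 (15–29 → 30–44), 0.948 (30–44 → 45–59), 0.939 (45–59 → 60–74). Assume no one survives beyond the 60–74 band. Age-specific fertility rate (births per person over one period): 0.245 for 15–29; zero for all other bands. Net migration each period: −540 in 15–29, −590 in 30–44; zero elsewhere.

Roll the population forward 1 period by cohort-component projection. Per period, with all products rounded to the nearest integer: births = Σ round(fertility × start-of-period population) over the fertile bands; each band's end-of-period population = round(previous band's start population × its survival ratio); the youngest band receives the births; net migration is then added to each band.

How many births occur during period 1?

3479

Period 1.
Births: 14200 × 0.245 = 3479
15–29: 4400 × 0.982 = 4321
30–44: 14200 × 0.972 = 13802
45–59: 7500 × 0.948 = 7110
60–74: 4700 × 0.939 = 4413
Net migration: 15–29 − 540 → 3781; 30–44 − 590 → 13212
Population now: 0–14=3479, 15–29=3781, 30–44=13212, 45–59=7110, 60–74=4413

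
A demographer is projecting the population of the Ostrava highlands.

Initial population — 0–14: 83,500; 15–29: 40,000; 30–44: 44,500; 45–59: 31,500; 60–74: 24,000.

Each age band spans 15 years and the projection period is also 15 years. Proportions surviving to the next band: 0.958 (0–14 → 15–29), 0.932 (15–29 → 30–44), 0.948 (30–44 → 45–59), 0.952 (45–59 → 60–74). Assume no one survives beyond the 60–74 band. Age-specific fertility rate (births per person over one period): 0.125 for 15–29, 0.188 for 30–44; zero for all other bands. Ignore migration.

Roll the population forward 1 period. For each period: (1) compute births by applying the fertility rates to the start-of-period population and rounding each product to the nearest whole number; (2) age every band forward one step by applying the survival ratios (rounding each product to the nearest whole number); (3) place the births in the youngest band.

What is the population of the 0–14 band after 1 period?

13366

— Period 1 —
Births: 40000 × 0.125 = 5000 ; 44500 × 0.188 = 8366 — total 13366
15–29: 83500 × 0.958 = 79993
30–44: 40000 × 0.932 = 37280
45–59: 44500 × 0.948 = 42186
60–74: 31500 × 0.952 = 29988
→ [13366, 79993, 37280, 42186, 29988]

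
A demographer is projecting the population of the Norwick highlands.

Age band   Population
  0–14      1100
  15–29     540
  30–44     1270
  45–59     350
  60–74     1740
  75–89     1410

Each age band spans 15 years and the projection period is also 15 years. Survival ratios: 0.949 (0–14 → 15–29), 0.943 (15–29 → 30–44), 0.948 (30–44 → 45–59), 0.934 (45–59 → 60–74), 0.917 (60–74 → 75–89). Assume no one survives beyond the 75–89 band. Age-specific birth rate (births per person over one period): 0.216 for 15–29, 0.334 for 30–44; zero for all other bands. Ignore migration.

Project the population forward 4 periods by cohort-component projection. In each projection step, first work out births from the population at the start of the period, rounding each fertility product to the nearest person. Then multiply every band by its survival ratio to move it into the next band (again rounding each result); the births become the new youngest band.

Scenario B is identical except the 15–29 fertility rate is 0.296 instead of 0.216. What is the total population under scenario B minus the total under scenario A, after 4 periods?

Numbering the bands 1..6 from youngest to oldest:
[period 1]
Births: 540 × 0.216 = 117  |  1270 × 0.334 = 424 ⇒ total 541
Band 2: 1100 × 0.949 = 1044
Band 3: 540 × 0.943 = 509
Band 4: 1270 × 0.948 = 1204
Band 5: 350 × 0.934 = 327
Band 6: 1740 × 0.917 = 1596
Population now: 0–14=541, 15–29=1044, 30–44=509, 45–59=1204, 60–74=327, 75–89=1596
[period 2]
Births: 1044 × 0.216 = 226  |  509 × 0.334 = 170 ⇒ total 396
Band 2: 541 × 0.949 = 513
Band 3: 1044 × 0.943 = 984
Band 4: 509 × 0.948 = 483
Band 5: 1204 × 0.934 = 1125
Band 6: 327 × 0.917 = 300
Population now: 0–14=396, 15–29=513, 30–44=984, 45–59=483, 60–74=1125, 75–89=300
[period 3]
Births: 513 × 0.216 = 111  |  984 × 0.334 = 329 ⇒ total 440
Band 2: 396 × 0.949 = 376
Band 3: 513 × 0.943 = 484
Band 4: 984 × 0.948 = 933
Band 5: 483 × 0.934 = 451
Band 6: 1125 × 0.917 = 1032
Population now: 0–14=440, 15–29=376, 30–44=484, 45–59=933, 60–74=451, 75–89=1032
[period 4]
Births: 376 × 0.216 = 81  |  484 × 0.334 = 162 ⇒ total 243
Band 2: 440 × 0.949 = 418
Band 3: 376 × 0.943 = 355
Band 4: 484 × 0.948 = 459
Band 5: 933 × 0.934 = 871
Band 6: 451 × 0.917 = 414
Population now: 0–14=243, 15–29=418, 30–44=355, 45–59=459, 60–74=871, 75–89=414
Scenario A total after 4 periods: 2760
Scenario B projection —
[period 1]
Births: 540 × 0.296 = 160  |  1270 × 0.334 = 424 ⇒ total 584
Band 2: 1100 × 0.949 = 1044
Band 3: 540 × 0.943 = 509
Band 4: 1270 × 0.948 = 1204
Band 5: 350 × 0.934 = 327
Band 6: 1740 × 0.917 = 1596
Population now: 0–14=584, 15–29=1044, 30–44=509, 45–59=1204, 60–74=327, 75–89=1596
[period 2]
Births: 1044 × 0.296 = 309  |  509 × 0.334 = 170 ⇒ total 479
Band 2: 584 × 0.949 = 554
Band 3: 1044 × 0.943 = 984
Band 4: 509 × 0.948 = 483
Band 5: 1204 × 0.934 = 1125
Band 6: 327 × 0.917 = 300
Population now: 0–14=479, 15–29=554, 30–44=984, 45–59=483, 60–74=1125, 75–89=300
[period 3]
Births: 554 × 0.296 = 164  |  984 × 0.334 = 329 ⇒ total 493
Band 2: 479 × 0.949 = 455
Band 3: 554 × 0.943 = 522
Band 4: 984 × 0.948 = 933
Band 5: 483 × 0.934 = 451
Band 6: 1125 × 0.917 = 1032
Population now: 0–14=493, 15–29=455, 30–44=522, 45–59=933, 60–74=451, 75–89=1032
[period 4]
Births: 455 × 0.296 = 135  |  522 × 0.334 = 174 ⇒ total 309
Band 2: 493 × 0.949 = 468
Band 3: 455 × 0.943 = 429
Band 4: 522 × 0.948 = 495
Band 5: 933 × 0.934 = 871
Band 6: 451 × 0.917 = 414
Population now: 0–14=309, 15–29=468, 30–44=429, 45–59=495, 60–74=871, 75–89=414
Scenario B total after 4 periods: 2986
Difference B − A = 2986 − 2760 = 226

226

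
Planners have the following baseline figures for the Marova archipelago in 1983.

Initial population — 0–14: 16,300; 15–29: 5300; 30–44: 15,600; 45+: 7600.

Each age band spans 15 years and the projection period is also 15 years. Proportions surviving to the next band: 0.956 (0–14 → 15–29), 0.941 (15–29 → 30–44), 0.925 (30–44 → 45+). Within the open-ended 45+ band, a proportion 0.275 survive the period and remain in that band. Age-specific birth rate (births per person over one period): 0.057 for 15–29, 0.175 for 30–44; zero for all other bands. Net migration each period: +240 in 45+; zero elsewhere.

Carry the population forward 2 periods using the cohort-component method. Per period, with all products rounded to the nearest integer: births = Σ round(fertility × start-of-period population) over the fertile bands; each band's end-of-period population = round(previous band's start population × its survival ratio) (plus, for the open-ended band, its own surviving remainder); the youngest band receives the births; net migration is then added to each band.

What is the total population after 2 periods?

28786

Numbering the groups 1..4 from youngest to oldest:
After projecting period 1:
Births: 5300 * 0.057 = 302 ; 15600 * 0.175 = 2730 ⇒ total 3032
Group 2: 16300 * 0.956 = 15583
Group 3: 5300 * 0.941 = 4987
Group 4: 15600 * 0.925 + 7600 * 0.275 = 14430 + 2090 = 16520
Net migration: Group 4 + 240 → 16760
Population now: 0–14=3032, 15–29=15583, 30–44=4987, 45+=16760
After projecting period 2:
Births: 15583 * 0.057 = 888 ; 4987 * 0.175 = 873 ⇒ total 1761
Group 2: 3032 * 0.956 = 2899
Group 3: 15583 * 0.941 = 14664
Group 4: 4987 * 0.925 + 16760 * 0.275 = 4613 + 4609 = 9222
Net migration: Group 4 + 240 → 9462
Population now: 0–14=1761, 15–29=2899, 30–44=14664, 45+=9462
Total after period 2: 1761 + 2899 + 14664 + 9462 = 28786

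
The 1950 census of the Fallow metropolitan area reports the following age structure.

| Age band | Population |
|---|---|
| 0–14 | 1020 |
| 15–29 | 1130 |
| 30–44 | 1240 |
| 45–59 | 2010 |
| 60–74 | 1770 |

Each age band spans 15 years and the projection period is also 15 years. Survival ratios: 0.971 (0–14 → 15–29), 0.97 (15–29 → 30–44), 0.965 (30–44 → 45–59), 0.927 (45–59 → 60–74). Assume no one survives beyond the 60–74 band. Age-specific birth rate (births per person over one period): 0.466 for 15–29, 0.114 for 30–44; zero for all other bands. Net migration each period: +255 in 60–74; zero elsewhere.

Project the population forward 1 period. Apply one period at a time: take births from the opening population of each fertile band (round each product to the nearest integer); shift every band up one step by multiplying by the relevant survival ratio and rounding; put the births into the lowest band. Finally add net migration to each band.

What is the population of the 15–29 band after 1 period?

[period 1]
Births: 1130 × 0.466 = 527, 1240 × 0.114 = 141 ⇒ total 668
15–29: 1020 × 0.971 = 990
30–44: 1130 × 0.97 = 1096
45–59: 1240 × 0.965 = 1197
60–74: 2010 × 0.927 = 1863
Net migration: 60–74 + 255 → 2118
Giving 668 / 990 / 1096 / 1197 / 2118.

990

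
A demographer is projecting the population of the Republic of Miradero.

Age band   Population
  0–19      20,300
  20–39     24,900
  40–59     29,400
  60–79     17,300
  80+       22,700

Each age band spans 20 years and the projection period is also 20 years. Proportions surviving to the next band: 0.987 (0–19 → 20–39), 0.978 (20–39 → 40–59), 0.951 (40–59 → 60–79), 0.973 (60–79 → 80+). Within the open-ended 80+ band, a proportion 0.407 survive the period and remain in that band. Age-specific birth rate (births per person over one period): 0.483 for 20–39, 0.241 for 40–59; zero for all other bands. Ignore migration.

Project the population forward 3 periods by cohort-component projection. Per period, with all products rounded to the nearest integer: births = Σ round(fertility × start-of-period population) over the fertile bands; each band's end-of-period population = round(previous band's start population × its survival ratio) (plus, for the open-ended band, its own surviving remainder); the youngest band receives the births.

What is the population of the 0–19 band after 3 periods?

13833

— Period 1 —
Births: 24900 × 0.483 = 12027  |  29400 × 0.241 = 7085 → 19112
20–39: 20300 × 0.987 = 20036
40–59: 24900 × 0.978 = 24352
60–79: 29400 × 0.951 = 27959
80+: 17300 × 0.973 + 22700 × 0.407 = 16833 + 9239 = 26072
→ [19112, 20036, 24352, 27959, 26072]
— Period 2 —
Births: 20036 × 0.483 = 9677  |  24352 × 0.241 = 5869 → 15546
20–39: 19112 × 0.987 = 18864
40–59: 20036 × 0.978 = 19595
60–79: 24352 × 0.951 = 23159
80+: 27959 × 0.973 + 26072 × 0.407 = 27204 + 10611 = 37815
→ [15546, 18864, 19595, 23159, 37815]
— Period 3 —
Births: 18864 × 0.483 = 9111  |  19595 × 0.241 = 4722 → 13833
20–39: 15546 × 0.987 = 15344
40–59: 18864 × 0.978 = 18449
60–79: 19595 × 0.951 = 18635
80+: 23159 × 0.973 + 37815 × 0.407 = 22534 + 15391 = 37925
→ [13833, 15344, 18449, 18635, 37925]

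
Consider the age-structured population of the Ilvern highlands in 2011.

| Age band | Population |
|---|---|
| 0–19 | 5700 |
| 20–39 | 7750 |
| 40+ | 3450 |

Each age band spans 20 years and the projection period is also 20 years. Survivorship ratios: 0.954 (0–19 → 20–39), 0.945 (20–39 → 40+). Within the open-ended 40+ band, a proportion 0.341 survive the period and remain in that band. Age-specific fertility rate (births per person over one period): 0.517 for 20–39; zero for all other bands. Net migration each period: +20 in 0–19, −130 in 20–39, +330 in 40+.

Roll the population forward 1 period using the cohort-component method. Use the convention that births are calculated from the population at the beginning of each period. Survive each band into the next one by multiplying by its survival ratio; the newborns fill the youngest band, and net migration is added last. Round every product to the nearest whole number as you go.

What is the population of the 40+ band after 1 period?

8830

After projecting period 1:
Births: 7750 × 0.517 = 4007
20–39: 5700 × 0.954 = 5438
40+: 7750 × 0.945 + 3450 × 0.341 = 7324 + 1176 = 8500
Net migration: 0–19 + 20 → 4027; 20–39 − 130 → 5308; 40+ + 330 → 8830
Giving 4027 / 5308 / 8830.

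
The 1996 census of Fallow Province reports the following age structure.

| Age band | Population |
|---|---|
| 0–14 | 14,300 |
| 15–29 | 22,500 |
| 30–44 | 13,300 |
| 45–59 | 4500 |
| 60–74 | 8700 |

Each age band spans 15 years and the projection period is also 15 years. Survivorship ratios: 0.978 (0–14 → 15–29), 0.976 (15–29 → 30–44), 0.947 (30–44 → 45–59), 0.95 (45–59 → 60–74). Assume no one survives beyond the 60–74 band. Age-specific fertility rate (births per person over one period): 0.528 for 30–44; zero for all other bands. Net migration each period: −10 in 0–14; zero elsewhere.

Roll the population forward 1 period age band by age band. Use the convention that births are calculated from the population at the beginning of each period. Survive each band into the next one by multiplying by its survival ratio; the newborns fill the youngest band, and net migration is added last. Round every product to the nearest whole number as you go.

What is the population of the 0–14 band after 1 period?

7012

Call the bands 1 to 5, youngest first.
Period 1:
Births: 13300 * 0.528 = 7022
Band 2: 14300 * 0.978 = 13985
Band 3: 22500 * 0.976 = 21960
Band 4: 13300 * 0.947 = 12595
Band 5: 4500 * 0.95 = 4275
Net migration: Band 1 − 10 → 7012
Giving 7012 / 13985 / 21960 / 12595 / 4275.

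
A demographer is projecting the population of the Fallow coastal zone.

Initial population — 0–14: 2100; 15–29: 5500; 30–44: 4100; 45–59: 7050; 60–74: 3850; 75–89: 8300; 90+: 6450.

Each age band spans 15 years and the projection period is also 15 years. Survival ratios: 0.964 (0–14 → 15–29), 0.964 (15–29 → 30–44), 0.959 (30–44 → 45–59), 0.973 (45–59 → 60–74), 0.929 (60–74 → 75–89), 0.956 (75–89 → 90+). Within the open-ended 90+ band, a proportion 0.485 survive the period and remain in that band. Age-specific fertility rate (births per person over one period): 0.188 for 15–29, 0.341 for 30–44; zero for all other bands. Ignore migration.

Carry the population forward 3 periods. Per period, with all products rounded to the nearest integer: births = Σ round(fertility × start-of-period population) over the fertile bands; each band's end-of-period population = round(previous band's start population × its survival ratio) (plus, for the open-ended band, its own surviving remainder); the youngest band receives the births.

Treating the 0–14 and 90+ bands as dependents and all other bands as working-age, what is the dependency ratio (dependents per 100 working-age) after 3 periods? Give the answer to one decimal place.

77.7

(Bands numbered youngest = 1 to oldest = 7.)
[period 1]
Births: 5500 × 0.188 = 1034, 4100 × 0.341 = 1398 → 2432
Band 2: 2100 × 0.964 = 2024
Band 3: 5500 × 0.964 = 5302
Band 4: 4100 × 0.959 = 3932
Band 5: 7050 × 0.973 = 6860
Band 6: 3850 × 0.929 = 3577
Band 7: 8300 × 0.956 + 6450 × 0.485 = 7935 + 3128 = 11063
→ [2432, 2024, 5302, 3932, 6860, 3577, 11063]
[period 2]
Births: 2024 × 0.188 = 381, 5302 × 0.341 = 1808 → 2189
Band 2: 2432 × 0.964 = 2344
Band 3: 2024 × 0.964 = 1951
Band 4: 5302 × 0.959 = 5085
Band 5: 3932 × 0.973 = 3826
Band 6: 6860 × 0.929 = 6373
Band 7: 3577 × 0.956 + 11063 × 0.485 = 3420 + 5366 = 8786
→ [2189, 2344, 1951, 5085, 3826, 6373, 8786]
[period 3]
Births: 2344 × 0.188 = 441, 1951 × 0.341 = 665 → 1106
Band 2: 2189 × 0.964 = 2110
Band 3: 2344 × 0.964 = 2260
Band 4: 1951 × 0.959 = 1871
Band 5: 5085 × 0.973 = 4948
Band 6: 3826 × 0.929 = 3554
Band 7: 6373 × 0.956 + 8786 × 0.485 = 6093 + 4261 = 10354
→ [1106, 2110, 2260, 1871, 4948, 3554, 10354]
Dependents (band 0–14 + band 90+) = 1106 + 10354 = 11460; working-age = 14743; ratio = 11460/14743 × 100 = 77.7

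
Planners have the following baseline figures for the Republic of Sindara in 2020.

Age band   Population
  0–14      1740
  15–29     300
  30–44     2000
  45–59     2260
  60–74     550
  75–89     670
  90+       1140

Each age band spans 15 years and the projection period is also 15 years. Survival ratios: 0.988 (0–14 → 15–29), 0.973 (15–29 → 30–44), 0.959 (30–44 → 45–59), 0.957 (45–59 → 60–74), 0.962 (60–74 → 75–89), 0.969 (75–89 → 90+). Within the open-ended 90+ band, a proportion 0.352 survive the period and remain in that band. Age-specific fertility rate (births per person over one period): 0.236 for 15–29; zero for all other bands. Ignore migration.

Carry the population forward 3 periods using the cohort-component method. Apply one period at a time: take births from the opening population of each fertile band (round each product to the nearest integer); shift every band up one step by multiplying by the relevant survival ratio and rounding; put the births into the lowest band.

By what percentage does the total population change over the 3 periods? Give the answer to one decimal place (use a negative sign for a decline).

Let group 1 be 0–14 through group 7 = 90+.
After projecting period 1:
Births: 300 × 0.236 = 71
Group 2: 1740 × 0.988 = 1719
Group 3: 300 × 0.973 = 292
Group 4: 2000 × 0.959 = 1918
Group 5: 2260 × 0.957 = 2163
Group 6: 550 × 0.962 = 529
Group 7: 670 × 0.969 + 1140 × 0.352 = 649 + 401 = 1050
Giving 71 / 1719 / 292 / 1918 / 2163 / 529 / 1050.
After projecting period 2:
Births: 1719 × 0.236 = 406
Group 2: 71 × 0.988 = 70
Group 3: 1719 × 0.973 = 1673
Group 4: 292 × 0.959 = 280
Group 5: 1918 × 0.957 = 1836
Group 6: 2163 × 0.962 = 2081
Group 7: 529 × 0.969 + 1050 × 0.352 = 513 + 370 = 883
Giving 406 / 70 / 1673 / 280 / 1836 / 2081 / 883.
After projecting period 3:
Births: 70 × 0.236 = 17
Group 2: 406 × 0.988 = 401
Group 3: 70 × 0.973 = 68
Group 4: 1673 × 0.959 = 1604
Group 5: 280 × 0.957 = 268
Group 6: 1836 × 0.962 = 1766
Group 7: 2081 × 0.969 + 883 × 0.352 = 2016 + 311 = 2327
Giving 17 / 401 / 68 / 1604 / 268 / 1766 / 2327.
Total: 8660 → 6451; change = -2209; percentage change = -25.5%

-25.5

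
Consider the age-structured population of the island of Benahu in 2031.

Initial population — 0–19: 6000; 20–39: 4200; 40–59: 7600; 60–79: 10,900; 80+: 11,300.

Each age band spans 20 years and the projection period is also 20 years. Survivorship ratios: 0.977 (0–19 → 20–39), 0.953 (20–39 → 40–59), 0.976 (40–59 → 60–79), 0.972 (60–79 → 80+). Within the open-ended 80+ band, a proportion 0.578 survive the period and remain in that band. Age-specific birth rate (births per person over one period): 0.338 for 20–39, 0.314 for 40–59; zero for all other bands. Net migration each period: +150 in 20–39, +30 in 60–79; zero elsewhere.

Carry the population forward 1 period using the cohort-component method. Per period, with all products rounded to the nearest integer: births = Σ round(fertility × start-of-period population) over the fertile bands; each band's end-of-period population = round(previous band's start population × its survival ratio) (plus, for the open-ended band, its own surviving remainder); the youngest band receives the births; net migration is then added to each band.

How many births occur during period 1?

[period 1]
Births: 4200 * 0.338 = 1420  |  7600 * 0.314 = 2386 ⇒ total 3806
20–39: 6000 * 0.977 = 5862
40–59: 4200 * 0.953 = 4003
60–79: 7600 * 0.976 = 7418
80+: 10900 * 0.972 + 11300 * 0.578 = 10595 + 6531 = 17126
Net migration: 20–39 + 150 → 6012; 60–79 + 30 → 7448
→ [3806, 6012, 4003, 7448, 17126]

3806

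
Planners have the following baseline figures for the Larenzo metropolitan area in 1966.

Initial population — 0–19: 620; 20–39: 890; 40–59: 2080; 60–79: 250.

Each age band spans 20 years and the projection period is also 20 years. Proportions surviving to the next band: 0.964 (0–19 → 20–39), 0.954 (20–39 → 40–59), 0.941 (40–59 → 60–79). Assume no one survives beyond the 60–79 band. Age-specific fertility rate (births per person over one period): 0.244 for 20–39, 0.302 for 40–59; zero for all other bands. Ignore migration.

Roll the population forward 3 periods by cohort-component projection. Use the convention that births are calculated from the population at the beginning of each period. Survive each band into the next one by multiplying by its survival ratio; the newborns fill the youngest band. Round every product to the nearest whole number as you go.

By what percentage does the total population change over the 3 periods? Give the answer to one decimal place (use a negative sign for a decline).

-46.0

[period 1]
Births: 890 × 0.244 = 217 ; 2080 × 0.302 = 628 ⇒ total 845
20–39: 620 × 0.964 = 598
40–59: 890 × 0.954 = 849
60–79: 2080 × 0.941 = 1957
End of period: [845, 598, 849, 1957]
[period 2]
Births: 598 × 0.244 = 146 ; 849 × 0.302 = 256 ⇒ total 402
20–39: 845 × 0.964 = 815
40–59: 598 × 0.954 = 570
60–79: 849 × 0.941 = 799
End of period: [402, 815, 570, 799]
[period 3]
Births: 815 × 0.244 = 199 ; 570 × 0.302 = 172 ⇒ total 371
20–39: 402 × 0.964 = 388
40–59: 815 × 0.954 = 778
60–79: 570 × 0.941 = 536
End of period: [371, 388, 778, 536]
Total: 3840 → 2073; change = -1767; percentage change = -46.0%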